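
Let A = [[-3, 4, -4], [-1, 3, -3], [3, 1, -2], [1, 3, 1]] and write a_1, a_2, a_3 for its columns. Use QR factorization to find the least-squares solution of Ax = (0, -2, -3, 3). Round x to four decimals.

x = (-0.4963, 0.7281, 1.2479)

a_1 = (-3, -1, 3, 1); ‖a_1‖ = 4.4721, so e_1 = (-0.6708, -0.2236, 0.6708, 0.2236).
e_1·a_2 = (-0.6708)·4 + (-0.2236)·3 + 0.6708·1 + 0.2236·3 = -2.0125.
u_2 = a_2 + 2.0125·e_1 = (2.6500, 2.5500, 2.3500, 3.4500).
‖u_2‖ = 5.5633, so e_2 = (0.4763, 0.4584, 0.4224, 0.6201).
e_1·a_3 = (-0.6708)·(-4) + (-0.2236)·(-3) + 0.6708·(-2) + 0.2236·1 = 2.2361; e_2·a_3 = 0.4763·(-4) + 0.4584·(-3) + 0.4224·(-2) + 0.6201·1 = -3.5051.
u_3 = a_3 − 2.2361·e_1 + 3.5051·e_2 = (-0.8304, -0.8934, -2.0194, 2.6737).
‖u_3‖ = 3.5657, so e_3 = (-0.2329, -0.2505, -0.5663, 0.7498).
Qᵀb = (-0.8944, -0.3236, 4.4496).
Back-substitute: x_3 = 4.4496/3.5657 = 1.2479.
x_2 = (-0.3236 + 3.5051·1.2479)/5.5633 = 0.7281.
x_1 = (-0.8944 + 2.0125·0.7281 − 2.2361·1.2479)/4.4721 = -0.4963.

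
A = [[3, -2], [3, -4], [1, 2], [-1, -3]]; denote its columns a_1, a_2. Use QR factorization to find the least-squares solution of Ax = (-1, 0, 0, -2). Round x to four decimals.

x = (0.1446, 0.2994)

a_1 = (3, 3, 1, -1); ‖a_1‖ = 4.4721, so q_1 = (0.6708, 0.6708, 0.2236, -0.2236).
q_1·a_2 = 0.6708·(-2) + 0.6708·(-4) + 0.2236·2 + (-0.2236)·(-3) = -2.9069.
u_2 = a_2 + 2.9069·q_1 = (-0.0500, -2.0500, 2.6500, -3.6500).
‖u_2‖ = 4.9548, so q_2 = (-0.0101, -0.4137, 0.5348, -0.7367).
Qᵀb = (-0.2236, 1.4834).
Back-substitute: x_2 = 1.4834/4.9548 = 0.2994.
x_1 = (-0.2236 + 2.9069·0.2994)/4.4721 = 0.1446.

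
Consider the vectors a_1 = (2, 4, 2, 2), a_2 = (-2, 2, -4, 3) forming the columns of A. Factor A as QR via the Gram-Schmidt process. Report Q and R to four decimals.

Q = [[0.3780, -0.3738], [0.7559, 0.2991], [0.3780, -0.7227], [0.3780, 0.4984]], R = [[5.2915, 0.3780], [0.0000, 5.7321]]

a_1 = (2, 4, 2, 2); ‖a_1‖ = 5.2915, so q_1 = (0.3780, 0.7559, 0.3780, 0.3780).
q_1·a_2 = 0.3780·(-2) + 0.7559·2 + 0.3780·(-4) + 0.3780·3 = 0.3780.
u_2 = a_2 − 0.3780·q_1 = (-2.1429, 1.7143, -4.1429, 2.8571).
‖u_2‖ = 5.7321, so q_2 = (-0.3738, 0.2991, -0.7227, 0.4984).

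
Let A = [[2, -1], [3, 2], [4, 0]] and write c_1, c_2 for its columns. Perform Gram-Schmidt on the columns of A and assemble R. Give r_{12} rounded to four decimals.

e_1 = c_1/‖c_1‖ = (2, 3, 4)/5.3852 = (0.3714, 0.5571, 0.7428).
r_{12} = e_1·c_2 = 0.7428.

r_{12} = 0.7428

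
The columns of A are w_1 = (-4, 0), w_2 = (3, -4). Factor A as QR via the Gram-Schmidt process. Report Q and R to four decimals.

Q = [[-1.0000, 0.0000], [0.0000, -1.0000]], R = [[4.0000, -3.0000], [0.0000, 4.0000]]

q_1 = w_1/‖w_1‖ = (-4, 0)/4.0000 = (-1.0000, 0.0000).
r_{12} = q_1·w_2 = -3.0000.
u_2 = w_2 + 3.0000·q_1 = (0.0000, -4.0000).
‖u_2‖ = 4.0000, so q_2 = (0.0000, -1.0000).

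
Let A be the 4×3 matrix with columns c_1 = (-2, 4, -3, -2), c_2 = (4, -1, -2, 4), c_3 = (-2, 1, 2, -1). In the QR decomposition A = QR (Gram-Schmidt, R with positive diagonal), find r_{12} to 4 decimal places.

c_1 = (-2, 4, -3, -2); ‖c_1‖ = 5.7446, so e_1 = (-0.3482, 0.6963, -0.5222, -0.3482).
r_{12} = e_1·c_2 = -2.4371.

r_{12} = -2.4371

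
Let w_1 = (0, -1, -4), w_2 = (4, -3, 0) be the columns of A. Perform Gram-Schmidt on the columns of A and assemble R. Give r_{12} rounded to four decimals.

r_{12} = 0.7276

e_1 = w_1/‖w_1‖ = (0, -1, -4)/4.1231 = (0.0000, -0.2425, -0.9701).
r_{12} = e_1·w_2 = 0.7276.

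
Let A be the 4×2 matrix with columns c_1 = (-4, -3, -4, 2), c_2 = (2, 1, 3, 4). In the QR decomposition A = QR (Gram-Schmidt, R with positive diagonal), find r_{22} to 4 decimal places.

r_{22} = 5.0000

q_1 = c_1/‖c_1‖ = (-4, -3, -4, 2)/6.7082 = (-0.5963, -0.4472, -0.5963, 0.2981).
r_{12} = q_1·c_2 = -2.2361.
u_2 = c_2 + 2.2361·q_1 = (0.6667, 0.0000, 1.6667, 4.6667).
r_{22} = ‖u_2‖ = 5.0000.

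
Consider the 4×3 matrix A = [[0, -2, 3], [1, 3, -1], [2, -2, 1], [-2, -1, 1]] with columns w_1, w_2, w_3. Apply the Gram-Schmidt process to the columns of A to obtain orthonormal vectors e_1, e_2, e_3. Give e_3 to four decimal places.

e_3 = (0.8367, 0.5163, -0.1275, 0.1306)

w_1 = (0, 1, 2, -2); ‖w_1‖ = 3.0000, so e_1 = (0.0000, 0.3333, 0.6667, -0.6667).
e_1·w_2 = 0.0000·(-2) + 0.3333·3 + 0.6667·(-2) + (-0.6667)·(-1) = 0.3333.
u_2 = w_2 − 0.3333·e_1 = (-2.0000, 2.8889, -2.2222, -0.7778).
‖u_2‖ = 4.2295, so e_2 = (-0.4729, 0.6830, -0.5254, -0.1839).
e_1·w_3 = 0.0000·3 + 0.3333·(-1) + 0.6667·1 + (-0.6667)·1 = -0.3333; e_2·w_3 = (-0.4729)·3 + 0.6830·(-1) + (-0.5254)·1 + (-0.1839)·1 = -2.8109.
u_3 = w_3 + 0.3333·e_1 + 2.8109·e_2 = (1.6708, 1.0311, -0.2547, 0.2609).
‖u_3‖ = 1.9969, so e_3 = (0.8367, 0.5163, -0.1275, 0.1306).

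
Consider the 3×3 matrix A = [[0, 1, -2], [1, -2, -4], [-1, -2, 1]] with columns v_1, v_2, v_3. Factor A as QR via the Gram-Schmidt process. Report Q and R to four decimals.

v_1 = (0, 1, -1); ‖v_1‖ = 1.4142, so e_1 = (0.0000, 0.7071, -0.7071).
e_1·v_2 = 0.0000·1 + 0.7071·(-2) + (-0.7071)·(-2) = 0.0000.
u_2 = v_2 + 0.0000·e_1 = (1.0000, -2.0000, -2.0000).
‖u_2‖ = 3.0000, so e_2 = (0.3333, -0.6667, -0.6667).
e_1·v_3 = 0.0000·(-2) + 0.7071·(-4) + (-0.7071)·1 = -3.5355; e_2·v_3 = 0.3333·(-2) + (-0.6667)·(-4) + (-0.6667)·1 = 1.3333.
u_3 = v_3 + 3.5355·e_1 − 1.3333·e_2 = (-2.4444, -0.6111, -0.6111).
‖u_3‖ = 2.5927, so e_3 = (-0.9428, -0.2357, -0.2357).

Q = [[0.0000, 0.3333, -0.9428], [0.7071, -0.6667, -0.2357], [-0.7071, -0.6667, -0.2357]], R = [[1.4142, 0.0000, -3.5355], [0.0000, 3.0000, 1.3333], [0.0000, 0.0000, 2.5927]]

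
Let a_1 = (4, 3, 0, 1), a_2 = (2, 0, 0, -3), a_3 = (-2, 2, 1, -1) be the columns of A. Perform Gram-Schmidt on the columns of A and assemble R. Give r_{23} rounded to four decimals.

e_1 = a_1/‖a_1‖ = (4, 3, 0, 1)/5.0990 = (0.7845, 0.5883, 0.0000, 0.1961).
r_{12} = e_1·a_2 = 0.9806.
u_2 = a_2 − 0.9806·e_1 = (1.2308, -0.5769, 0.0000, -3.1923).
‖u_2‖ = 3.4696, so e_2 = (0.3547, -0.1663, 0.0000, -0.9201).
r_{23} = e_2·a_3 = -0.1219.

r_{23} = -0.1219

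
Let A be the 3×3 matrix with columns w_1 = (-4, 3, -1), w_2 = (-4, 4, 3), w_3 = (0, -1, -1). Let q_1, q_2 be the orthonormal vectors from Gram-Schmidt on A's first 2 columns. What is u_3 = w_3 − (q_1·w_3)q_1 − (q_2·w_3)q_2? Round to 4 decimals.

u_3 = (-0.3537, -0.4354, 0.1088)

w_1 = (-4, 3, -1); ‖w_1‖ = 5.0990, so q_1 = (-0.7845, 0.5883, -0.1961).
q_1·w_2 = (-0.7845)·(-4) + 0.5883·4 + (-0.1961)·3 = 4.9029.
u_2 = w_2 − 4.9029·q_1 = (-0.1538, 1.1154, 3.9615).
‖u_2‖ = 4.1184, so q_2 = (-0.0374, 0.2708, 0.9619).
q_1·w_3 = (-0.7845)·0 + 0.5883·(-1) + (-0.1961)·(-1) = -0.3922; q_2·w_3 = (-0.0374)·0 + 0.2708·(-1) + 0.9619·(-1) = -1.2327.
u_3 = w_3 + 0.3922·q_1 + 1.2327·q_2 = (-0.3537, -0.4354, 0.1088).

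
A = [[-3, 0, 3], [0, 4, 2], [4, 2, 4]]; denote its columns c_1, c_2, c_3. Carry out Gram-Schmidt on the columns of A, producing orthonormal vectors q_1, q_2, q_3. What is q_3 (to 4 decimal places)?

c_1 = (-3, 0, 4); ‖c_1‖ = 5.0000, so q_1 = (-0.6000, 0.0000, 0.8000).
q_1·c_2 = (-0.6000)·0 + 0.0000·4 + 0.8000·2 = 1.6000.
u_2 = c_2 − 1.6000·q_1 = (0.9600, 4.0000, 0.7200).
‖u_2‖ = 4.1761, so q_2 = (0.2299, 0.9578, 0.1724).
q_1·c_3 = (-0.6000)·3 + 0.0000·2 + 0.8000·4 = 1.4000; q_2·c_3 = 0.2299·3 + 0.9578·2 + 0.1724·4 = 3.2949.
u_3 = c_3 − 1.4000·q_1 − 3.2949·q_2 = (3.0826, -1.1560, 2.3119).
‖u_3‖ = 4.0229, so q_3 = (0.7663, -0.2873, 0.5747).

q_3 = (0.7663, -0.2873, 0.5747)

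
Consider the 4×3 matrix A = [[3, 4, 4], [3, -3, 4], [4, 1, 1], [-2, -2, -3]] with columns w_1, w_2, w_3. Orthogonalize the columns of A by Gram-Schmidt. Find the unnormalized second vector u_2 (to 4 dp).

w_1 = (3, 3, 4, -2); ‖w_1‖ = 6.1644, so q_1 = (0.4867, 0.4867, 0.6489, -0.3244).
q_1·w_2 = 0.4867·4 + 0.4867·(-3) + 0.6489·1 + (-0.3244)·(-2) = 1.7844.
u_2 = w_2 − 1.7844·q_1 = (3.1316, -3.8684, -0.1579, -1.4211).

u_2 = (3.1316, -3.8684, -0.1579, -1.4211)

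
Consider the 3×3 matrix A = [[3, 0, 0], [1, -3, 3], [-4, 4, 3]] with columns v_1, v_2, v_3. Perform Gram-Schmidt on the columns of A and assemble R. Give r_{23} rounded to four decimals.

r_{23} = -1.0729

v_1 = (3, 1, -4); ‖v_1‖ = 5.0990, so q_1 = (0.5883, 0.1961, -0.7845).
q_1·v_2 = 0.5883·0 + 0.1961·(-3) + (-0.7845)·4 = -3.7262.
u_2 = v_2 + 3.7262·q_1 = (2.1923, -2.2692, 1.0769).
‖u_2‖ = 3.3340, so q_2 = (0.6576, -0.6806, 0.3230).
r_{23} = q_2·v_3 = -1.0729.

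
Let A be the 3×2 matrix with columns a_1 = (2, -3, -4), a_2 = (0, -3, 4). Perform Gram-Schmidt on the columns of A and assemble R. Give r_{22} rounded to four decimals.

e_1 = a_1/‖a_1‖ = (2, -3, -4)/5.3852 = (0.3714, -0.5571, -0.7428).
r_{12} = e_1·a_2 = -1.2999.
u_2 = a_2 + 1.2999·e_1 = (0.4828, -3.7241, 3.0345).
r_{22} = ‖u_2‖ = 4.8281.

r_{22} = 4.8281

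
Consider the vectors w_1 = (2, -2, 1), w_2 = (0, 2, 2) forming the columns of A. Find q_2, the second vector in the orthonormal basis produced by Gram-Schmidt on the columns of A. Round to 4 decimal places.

q_2 = (0.1617, 0.5659, 0.8085)

w_1 = (2, -2, 1); ‖w_1‖ = 3.0000, so q_1 = (0.6667, -0.6667, 0.3333).
q_1·w_2 = 0.6667·0 + (-0.6667)·2 + 0.3333·2 = -0.6667.
u_2 = w_2 + 0.6667·q_1 = (0.4444, 1.5556, 2.2222).
‖u_2‖ = 2.7487, so q_2 = (0.1617, 0.5659, 0.8085).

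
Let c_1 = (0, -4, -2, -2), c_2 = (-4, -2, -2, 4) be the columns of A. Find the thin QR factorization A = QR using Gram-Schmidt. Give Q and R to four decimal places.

Q = [[0.0000, -0.6378], [-0.8165, -0.2126], [-0.4082, -0.2657], [-0.4082, 0.6909]], R = [[4.8990, 0.8165], [0.0000, 6.2716]]

c_1 = (0, -4, -2, -2); ‖c_1‖ = 4.8990, so e_1 = (0.0000, -0.8165, -0.4082, -0.4082).
e_1·c_2 = 0.0000·(-4) + (-0.8165)·(-2) + (-0.4082)·(-2) + (-0.4082)·4 = 0.8165.
u_2 = c_2 − 0.8165·e_1 = (-4.0000, -1.3333, -1.6667, 4.3333).
‖u_2‖ = 6.2716, so e_2 = (-0.6378, -0.2126, -0.2657, 0.6909).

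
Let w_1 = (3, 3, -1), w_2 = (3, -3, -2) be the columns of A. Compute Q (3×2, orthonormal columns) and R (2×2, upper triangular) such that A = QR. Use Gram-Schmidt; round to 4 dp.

w_1 = (3, 3, -1); ‖w_1‖ = 4.3589, so e_1 = (0.6882, 0.6882, -0.2294).
e_1·w_2 = 0.6882·3 + 0.6882·(-3) + (-0.2294)·(-2) = 0.4588.
u_2 = w_2 − 0.4588·e_1 = (2.6842, -3.3158, -1.8947).
‖u_2‖ = 4.6679, so e_2 = (0.5750, -0.7103, -0.4059).

Q = [[0.6882, 0.5750], [0.6882, -0.7103], [-0.2294, -0.4059]], R = [[4.3589, 0.4588], [0.0000, 4.6679]]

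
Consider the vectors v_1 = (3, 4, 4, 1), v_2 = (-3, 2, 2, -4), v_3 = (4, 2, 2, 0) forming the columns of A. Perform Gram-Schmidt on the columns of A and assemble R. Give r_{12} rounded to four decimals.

r_{12} = 0.4629

v_1 = (3, 4, 4, 1); ‖v_1‖ = 6.4807, so e_1 = (0.4629, 0.6172, 0.6172, 0.1543).
r_{12} = e_1·v_2 = 0.4629.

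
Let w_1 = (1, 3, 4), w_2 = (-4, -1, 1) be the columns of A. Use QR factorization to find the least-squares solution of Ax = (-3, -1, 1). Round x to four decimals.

q_1 = w_1/‖w_1‖ = (1, 3, 4)/5.0990 = (0.1961, 0.5883, 0.7845).
r_{12} = q_1·w_2 = -0.5883.
u_2 = w_2 + 0.5883·q_1 = (-3.8846, -0.6538, 1.4615).
‖u_2‖ = 4.2016, so q_2 = (-0.9245, -0.1556, 0.3478).
Qᵀb = (-0.3922, 3.2771).
Back-substitute: x_2 = 3.2771/4.2016 = 0.7800.
x_1 = (-0.3922 + 0.5883·0.7800)/5.0990 = 0.0131.

x = (0.0131, 0.7800)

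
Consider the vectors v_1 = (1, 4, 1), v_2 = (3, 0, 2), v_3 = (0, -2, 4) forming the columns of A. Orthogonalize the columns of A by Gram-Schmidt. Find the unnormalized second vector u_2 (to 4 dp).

v_1 = (1, 4, 1); ‖v_1‖ = 4.2426, so e_1 = (0.2357, 0.9428, 0.2357).
e_1·v_2 = 0.2357·3 + 0.9428·0 + 0.2357·2 = 1.1785.
u_2 = v_2 − 1.1785·e_1 = (2.7222, -1.1111, 1.7222).

u_2 = (2.7222, -1.1111, 1.7222)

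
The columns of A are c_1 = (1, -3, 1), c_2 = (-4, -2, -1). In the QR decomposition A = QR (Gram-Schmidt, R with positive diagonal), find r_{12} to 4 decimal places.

r_{12} = 0.3015

q_1 = c_1/‖c_1‖ = (1, -3, 1)/3.3166 = (0.3015, -0.9045, 0.3015).
r_{12} = q_1·c_2 = 0.3015.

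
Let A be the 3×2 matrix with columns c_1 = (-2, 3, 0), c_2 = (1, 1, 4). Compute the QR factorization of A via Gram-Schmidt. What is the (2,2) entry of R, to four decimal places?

c_1 = (-2, 3, 0); ‖c_1‖ = 3.6056, so q_1 = (-0.5547, 0.8321, 0.0000).
q_1·c_2 = (-0.5547)·1 + 0.8321·1 + 0.0000·4 = 0.2774.
u_2 = c_2 − 0.2774·q_1 = (1.1538, 0.7692, 4.0000).
r_{22} = ‖u_2‖ = 4.2336.

r_{22} = 4.2336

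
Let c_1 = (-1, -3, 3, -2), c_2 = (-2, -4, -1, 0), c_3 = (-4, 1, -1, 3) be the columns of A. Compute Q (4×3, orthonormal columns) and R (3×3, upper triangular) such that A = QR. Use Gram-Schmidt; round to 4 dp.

Q = [[-0.2085, -0.3836, -0.7961], [-0.6255, -0.6466, 0.3178], [0.6255, -0.6137, 0.3210], [-0.4170, 0.2411, 0.4028]], R = [[4.7958, 2.2937, -1.6681], [0.0000, 3.9673, 2.2247], [0.0000, 0.0000, 4.3895]]

e_1 = c_1/‖c_1‖ = (-1, -3, 3, -2)/4.7958 = (-0.2085, -0.6255, 0.6255, -0.4170).
r_{12} = e_1·c_2 = 2.2937.
u_2 = c_2 − 2.2937·e_1 = (-1.5217, -2.5652, -2.4348, 0.9565).
‖u_2‖ = 3.9673, so e_2 = (-0.3836, -0.6466, -0.6137, 0.2411).
r_{13} = e_1·c_3 = -1.6681; r_{23} = e_2·c_3 = 2.2247.
u_3 = c_3 + 1.6681·e_1 − 2.2247·e_2 = (-3.4945, 1.3950, 1.4088, 1.7680).
‖u_3‖ = 4.3895, so e_3 = (-0.7961, 0.3178, 0.3210, 0.4028).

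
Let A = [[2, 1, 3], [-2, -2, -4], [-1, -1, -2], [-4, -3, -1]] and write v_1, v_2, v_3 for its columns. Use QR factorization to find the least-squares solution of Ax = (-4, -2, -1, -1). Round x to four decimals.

x = (-4.5000, 6.5000, -0.5000)

e_1 = v_1/‖v_1‖ = (2, -2, -1, -4)/5.0000 = (0.4000, -0.4000, -0.2000, -0.8000).
r_{12} = e_1·v_2 = 3.8000.
u_2 = v_2 − 3.8000·e_1 = (-0.5200, -0.4800, -0.2400, 0.0400).
‖u_2‖ = 0.7483, so e_2 = (-0.6949, -0.6414, -0.3207, 0.0535).
r_{13} = e_1·v_3 = 4.0000; r_{23} = e_2·v_3 = 1.0690.
u_3 = v_3 − 4.0000·e_1 − 1.0690·e_2 = (2.1429, -1.7143, -0.8571, 2.1429).
‖u_3‖ = 3.5857, so e_3 = (0.5976, -0.4781, -0.2390, 0.5976).
Qᵀb = (0.2000, 4.3296, -1.7928).
Back-substitute: x_3 = -1.7928/3.5857 = -0.5000.
x_2 = (4.3296 − 1.0690·(-0.5000))/0.7483 = 6.5000.
x_1 = (0.2000 − 3.8000·6.5000 − 4.0000·(-0.5000))/5.0000 = -4.5000.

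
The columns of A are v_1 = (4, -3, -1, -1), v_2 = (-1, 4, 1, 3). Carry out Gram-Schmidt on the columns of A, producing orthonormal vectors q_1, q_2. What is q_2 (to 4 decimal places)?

q_2 = (0.5623, 0.5093, 0.0743, 0.6472)

q_1 = v_1/‖v_1‖ = (4, -3, -1, -1)/5.1962 = (0.7698, -0.5774, -0.1925, -0.1925).
r_{12} = q_1·v_2 = -3.8490.
u_2 = v_2 + 3.8490·q_1 = (1.9630, 1.7778, 0.2593, 2.2593).
‖u_2‖ = 3.4907, so q_2 = (0.5623, 0.5093, 0.0743, 0.6472).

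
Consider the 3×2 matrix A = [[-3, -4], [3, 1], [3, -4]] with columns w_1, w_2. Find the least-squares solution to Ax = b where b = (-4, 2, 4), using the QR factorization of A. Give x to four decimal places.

x = (1.1156, -0.0408)

q_1 = w_1/‖w_1‖ = (-3, 3, 3)/5.1962 = (-0.5774, 0.5774, 0.5774).
r_{12} = q_1·w_2 = 0.5774.
u_2 = w_2 − 0.5774·q_1 = (-3.6667, 0.6667, -4.3333).
‖u_2‖ = 5.7155, so q_2 = (-0.6415, 0.1166, -0.7582).
Qᵀb = (5.7735, -0.2333).
Back-substitute: x_2 = -0.2333/5.7155 = -0.0408.
x_1 = (5.7735 − 0.5774·(-0.0408))/5.1962 = 1.1156.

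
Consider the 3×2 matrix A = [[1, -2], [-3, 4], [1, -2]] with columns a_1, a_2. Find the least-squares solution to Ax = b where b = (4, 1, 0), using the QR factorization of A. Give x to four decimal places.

x = (-5.0000, -3.5000)

a_1 = (1, -3, 1); ‖a_1‖ = 3.3166, so q_1 = (0.3015, -0.9045, 0.3015).
q_1·a_2 = 0.3015·(-2) + (-0.9045)·4 + 0.3015·(-2) = -4.8242.
u_2 = a_2 + 4.8242·q_1 = (-0.5455, -0.3636, -0.5455).
‖u_2‖ = 0.8528, so q_2 = (-0.6396, -0.4264, -0.6396).
Qᵀb = (0.3015, -2.9848).
Back-substitute: x_2 = -2.9848/0.8528 = -3.5000.
x_1 = (0.3015 + 4.8242·(-3.5000))/3.3166 = -5.0000.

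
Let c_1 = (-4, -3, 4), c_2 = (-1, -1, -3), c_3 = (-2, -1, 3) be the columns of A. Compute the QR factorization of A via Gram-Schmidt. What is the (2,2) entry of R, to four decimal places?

r_{22} = 3.2234

e_1 = c_1/‖c_1‖ = (-4, -3, 4)/6.4031 = (-0.6247, -0.4685, 0.6247).
r_{12} = e_1·c_2 = -0.7809.
u_2 = c_2 + 0.7809·e_1 = (-1.4878, -1.3659, -2.5122).
r_{22} = ‖u_2‖ = 3.2234.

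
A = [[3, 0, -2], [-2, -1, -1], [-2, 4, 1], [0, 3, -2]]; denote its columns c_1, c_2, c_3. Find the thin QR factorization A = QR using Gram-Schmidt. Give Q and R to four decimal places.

c_1 = (3, -2, -2, 0); ‖c_1‖ = 4.1231, so q_1 = (0.7276, -0.4851, -0.4851, 0.0000).
q_1·c_2 = 0.7276·0 + (-0.4851)·(-1) + (-0.4851)·4 + 0.0000·3 = -1.4552.
u_2 = c_2 + 1.4552·q_1 = (1.0588, -1.7059, 3.2941, 3.0000).
‖u_2‖ = 4.8870, so q_2 = (0.2167, -0.3491, 0.6741, 0.6139).
q_1·c_3 = 0.7276·(-2) + (-0.4851)·(-1) + (-0.4851)·1 + 0.0000·(-2) = -1.4552; q_2·c_3 = 0.2167·(-2) + (-0.3491)·(-1) + 0.6741·1 + 0.6139·(-2) = -0.6380.
u_3 = c_3 + 1.4552·q_1 + 0.6380·q_2 = (-0.8030, -1.9286, 0.7241, -1.6084).
‖u_3‖ = 2.7341, so q_3 = (-0.2937, -0.7054, 0.2649, -0.5883).

Q = [[0.7276, 0.2167, -0.2937], [-0.4851, -0.3491, -0.7054], [-0.4851, 0.6741, 0.2649], [0.0000, 0.6139, -0.5883]], R = [[4.1231, -1.4552, -1.4552], [0.0000, 4.8870, -0.6380], [0.0000, 0.0000, 2.7341]]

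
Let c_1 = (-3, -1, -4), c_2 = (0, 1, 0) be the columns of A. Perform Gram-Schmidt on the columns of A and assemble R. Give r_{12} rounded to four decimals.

r_{12} = -0.1961

c_1 = (-3, -1, -4); ‖c_1‖ = 5.0990, so q_1 = (-0.5883, -0.1961, -0.7845).
r_{12} = q_1·c_2 = -0.1961.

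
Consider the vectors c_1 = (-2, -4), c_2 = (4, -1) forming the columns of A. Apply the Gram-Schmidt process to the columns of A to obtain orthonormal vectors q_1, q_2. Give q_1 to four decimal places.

q_1 = (-0.4472, -0.8944)

c_1 = (-2, -4); ‖c_1‖ = 4.4721, so q_1 = (-0.4472, -0.8944).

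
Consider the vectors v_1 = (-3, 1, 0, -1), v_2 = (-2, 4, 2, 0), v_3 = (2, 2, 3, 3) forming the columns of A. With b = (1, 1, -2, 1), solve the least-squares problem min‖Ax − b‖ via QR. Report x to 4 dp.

x = (-1.0952, 0.5714, -0.4762)

q_1 = v_1/‖v_1‖ = (-3, 1, 0, -1)/3.3166 = (-0.9045, 0.3015, 0.0000, -0.3015).
r_{12} = q_1·v_2 = 3.0151.
u_2 = v_2 − 3.0151·q_1 = (0.7273, 3.0909, 2.0000, 0.9091).
‖u_2‖ = 3.8612, so q_2 = (0.1884, 0.8005, 0.5180, 0.2354).
r_{13} = q_1·v_3 = -2.1106; r_{23} = q_2·v_3 = 4.2379.
u_3 = v_3 + 2.1106·q_1 − 4.2379·q_2 = (-0.7073, -0.7561, 0.8049, 1.3659).
‖u_3‖ = 1.8935, so q_3 = (-0.3735, -0.3993, 0.4251, 0.7213).
Qᵀb = (-0.9045, 0.1884, -0.9017).
Back-substitute: x_3 = -0.9017/1.8935 = -0.4762.
x_2 = (0.1884 − 4.2379·(-0.4762))/3.8612 = 0.5714.
x_1 = (-0.9045 − 3.0151·0.5714 + 2.1106·(-0.4762))/3.3166 = -1.0952.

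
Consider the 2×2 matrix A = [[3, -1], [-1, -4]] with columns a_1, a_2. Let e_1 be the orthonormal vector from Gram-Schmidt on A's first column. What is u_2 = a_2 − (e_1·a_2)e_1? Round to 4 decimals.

e_1 = a_1/‖a_1‖ = (3, -1)/3.1623 = (0.9487, -0.3162).
r_{12} = e_1·a_2 = 0.3162.
u_2 = a_2 − 0.3162·e_1 = (-1.3000, -3.9000).

u_2 = (-1.3000, -3.9000)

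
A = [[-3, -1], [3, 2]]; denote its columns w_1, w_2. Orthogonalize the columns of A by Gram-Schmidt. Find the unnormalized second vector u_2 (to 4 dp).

e_1 = w_1/‖w_1‖ = (-3, 3)/4.2426 = (-0.7071, 0.7071).
r_{12} = e_1·w_2 = 2.1213.
u_2 = w_2 − 2.1213·e_1 = (0.5000, 0.5000).

u_2 = (0.5000, 0.5000)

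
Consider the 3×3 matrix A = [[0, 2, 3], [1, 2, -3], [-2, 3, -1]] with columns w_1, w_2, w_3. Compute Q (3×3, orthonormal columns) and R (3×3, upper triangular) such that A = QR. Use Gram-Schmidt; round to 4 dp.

e_1 = w_1/‖w_1‖ = (0, 1, -2)/2.2361 = (0.0000, 0.4472, -0.8944).
r_{12} = e_1·w_2 = -1.7889.
u_2 = w_2 + 1.7889·e_1 = (2.0000, 2.8000, 1.4000).
‖u_2‖ = 3.7148, so e_2 = (0.5384, 0.7537, 0.3769).
r_{13} = e_1·w_3 = -0.4472; r_{23} = e_2·w_3 = -1.0229.
u_3 = w_3 + 0.4472·e_1 + 1.0229·e_2 = (3.5507, -2.0290, -1.0145).
‖u_3‖ = 4.2135, so e_3 = (0.8427, -0.4815, -0.2408).

Q = [[0.0000, 0.5384, 0.8427], [0.4472, 0.7537, -0.4815], [-0.8944, 0.3769, -0.2408]], R = [[2.2361, -1.7889, -0.4472], [0.0000, 3.7148, -1.0229], [0.0000, 0.0000, 4.2135]]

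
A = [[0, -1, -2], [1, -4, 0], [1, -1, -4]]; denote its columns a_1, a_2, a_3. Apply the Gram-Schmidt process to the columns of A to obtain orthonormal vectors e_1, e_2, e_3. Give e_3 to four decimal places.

a_1 = (0, 1, 1); ‖a_1‖ = 1.4142, so e_1 = (0.0000, 0.7071, 0.7071).
e_1·a_2 = 0.0000·(-1) + 0.7071·(-4) + 0.7071·(-1) = -3.5355.
u_2 = a_2 + 3.5355·e_1 = (-1.0000, -1.5000, 1.5000).
‖u_2‖ = 2.3452, so e_2 = (-0.4264, -0.6396, 0.6396).
e_1·a_3 = 0.0000·(-2) + 0.7071·0 + 0.7071·(-4) = -2.8284; e_2·a_3 = (-0.4264)·(-2) + (-0.6396)·0 + 0.6396·(-4) = -1.7056.
u_3 = a_3 + 2.8284·e_1 + 1.7056·e_2 = (-2.7273, 0.9091, -0.9091).
‖u_3‖ = 3.0151, so e_3 = (-0.9045, 0.3015, -0.3015).

e_3 = (-0.9045, 0.3015, -0.3015)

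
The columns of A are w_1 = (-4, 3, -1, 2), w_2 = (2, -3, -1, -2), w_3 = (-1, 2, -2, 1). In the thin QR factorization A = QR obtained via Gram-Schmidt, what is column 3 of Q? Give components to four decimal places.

w_1 = (-4, 3, -1, 2); ‖w_1‖ = 5.4772, so e_1 = (-0.7303, 0.5477, -0.1826, 0.3651).
e_1·w_2 = (-0.7303)·2 + 0.5477·(-3) + (-0.1826)·(-1) + 0.3651·(-2) = -3.6515.
u_2 = w_2 + 3.6515·e_1 = (-0.6667, -1.0000, -1.6667, -0.6667).
‖u_2‖ = 2.1602, so e_2 = (-0.3086, -0.4629, -0.7715, -0.3086).
e_1·w_3 = (-0.7303)·(-1) + 0.5477·2 + (-0.1826)·(-2) + 0.3651·1 = 2.5560; e_2·w_3 = (-0.3086)·(-1) + (-0.4629)·2 + (-0.7715)·(-2) + (-0.3086)·1 = 0.6172.
u_3 = w_3 − 2.5560·e_1 − 0.6172·e_2 = (1.0571, 0.8857, -1.0571, 0.2571).
‖u_3‖ = 1.7566, so e_3 = (0.6018, 0.5042, -0.6018, 0.1464).

e_3 = (0.6018, 0.5042, -0.6018, 0.1464)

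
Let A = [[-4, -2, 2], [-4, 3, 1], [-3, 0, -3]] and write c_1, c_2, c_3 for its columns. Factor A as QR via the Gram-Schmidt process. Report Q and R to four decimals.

c_1 = (-4, -4, -3); ‖c_1‖ = 6.4031, so q_1 = (-0.6247, -0.6247, -0.4685).
q_1·c_2 = (-0.6247)·(-2) + (-0.6247)·3 + (-0.4685)·0 = -0.6247.
u_2 = c_2 + 0.6247·q_1 = (-2.3902, 2.6098, -0.2927).
‖u_2‖ = 3.5510, so q_2 = (-0.6731, 0.7349, -0.0824).
q_1·c_3 = (-0.6247)·2 + (-0.6247)·1 + (-0.4685)·(-3) = -0.4685; q_2·c_3 = (-0.6731)·2 + 0.7349·1 + (-0.0824)·(-3) = -0.3640.
u_3 = c_3 + 0.4685·q_1 + 0.3640·q_2 = (1.4623, 0.9749, -3.2495).
‖u_3‖ = 3.6943, so q_3 = (0.3958, 0.2639, -0.8796).

Q = [[-0.6247, -0.6731, 0.3958], [-0.6247, 0.7349, 0.2639], [-0.4685, -0.0824, -0.8796]], R = [[6.4031, -0.6247, -0.4685], [0.0000, 3.5510, -0.3640], [0.0000, 0.0000, 3.6943]]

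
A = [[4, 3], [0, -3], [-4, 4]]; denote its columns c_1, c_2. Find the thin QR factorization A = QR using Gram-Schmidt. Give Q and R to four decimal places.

Q = [[0.7071, 0.6047], [0.0000, -0.5183], [-0.7071, 0.6047]], R = [[5.6569, -0.7071], [0.0000, 5.7879]]

c_1 = (4, 0, -4); ‖c_1‖ = 5.6569, so e_1 = (0.7071, 0.0000, -0.7071).
e_1·c_2 = 0.7071·3 + 0.0000·(-3) + (-0.7071)·4 = -0.7071.
u_2 = c_2 + 0.7071·e_1 = (3.5000, -3.0000, 3.5000).
‖u_2‖ = 5.7879, so e_2 = (0.6047, -0.5183, 0.6047).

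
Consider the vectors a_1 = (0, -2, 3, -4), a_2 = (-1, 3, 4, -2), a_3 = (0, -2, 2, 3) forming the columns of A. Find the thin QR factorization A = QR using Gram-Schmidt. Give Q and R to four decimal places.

a_1 = (0, -2, 3, -4); ‖a_1‖ = 5.3852, so q_1 = (0.0000, -0.3714, 0.5571, -0.7428).
q_1·a_2 = 0.0000·(-1) + (-0.3714)·3 + 0.5571·4 + (-0.7428)·(-2) = 2.5997.
u_2 = a_2 − 2.5997·q_1 = (-1.0000, 3.9655, 2.5517, -0.0690).
‖u_2‖ = 4.8209, so q_2 = (-0.2074, 0.8226, 0.5293, -0.0143).
q_1·a_3 = 0.0000·0 + (-0.3714)·(-2) + 0.5571·2 + (-0.7428)·3 = -0.3714; q_2·a_3 = (-0.2074)·0 + 0.8226·(-2) + 0.5293·2 + (-0.0143)·3 = -0.6294.
u_3 = a_3 + 0.3714·q_1 + 0.6294·q_2 = (-0.1306, -1.6202, 2.5401, 2.7151).
‖u_3‖ = 4.0578, so q_3 = (-0.0322, -0.3993, 0.6260, 0.6691).

Q = [[0.0000, -0.2074, -0.0322], [-0.3714, 0.8226, -0.3993], [0.5571, 0.5293, 0.6260], [-0.7428, -0.0143, 0.6691]], R = [[5.3852, 2.5997, -0.3714], [0.0000, 4.8209, -0.6294], [0.0000, 0.0000, 4.0578]]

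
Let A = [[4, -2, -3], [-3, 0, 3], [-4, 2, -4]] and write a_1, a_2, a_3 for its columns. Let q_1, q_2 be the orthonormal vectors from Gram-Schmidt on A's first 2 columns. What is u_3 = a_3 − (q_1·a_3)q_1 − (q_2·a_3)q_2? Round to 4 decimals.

u_3 = (-3.5000, 0.0000, -3.5000)

a_1 = (4, -3, -4); ‖a_1‖ = 6.4031, so q_1 = (0.6247, -0.4685, -0.6247).
q_1·a_2 = 0.6247·(-2) + (-0.4685)·0 + (-0.6247)·2 = -2.4988.
u_2 = a_2 + 2.4988·q_1 = (-0.4390, -1.1707, 0.4390).
‖u_2‖ = 1.3252, so q_2 = (-0.3313, -0.8835, 0.3313).
q_1·a_3 = 0.6247·(-3) + (-0.4685)·3 + (-0.6247)·(-4) = -0.7809; q_2·a_3 = (-0.3313)·(-3) + (-0.8835)·3 + 0.3313·(-4) = -2.9817.
u_3 = a_3 + 0.7809·q_1 + 2.9817·q_2 = (-3.5000, 0.0000, -3.5000).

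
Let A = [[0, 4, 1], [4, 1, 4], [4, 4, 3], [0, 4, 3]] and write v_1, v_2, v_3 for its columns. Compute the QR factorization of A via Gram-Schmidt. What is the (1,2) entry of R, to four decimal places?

v_1 = (0, 4, 4, 0); ‖v_1‖ = 5.6569, so e_1 = (0.0000, 0.7071, 0.7071, 0.0000).
r_{12} = e_1·v_2 = 3.5355.

r_{12} = 3.5355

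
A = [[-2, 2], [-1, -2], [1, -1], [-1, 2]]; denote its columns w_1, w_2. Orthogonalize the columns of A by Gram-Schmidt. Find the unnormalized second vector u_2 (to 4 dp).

u_2 = (0.5714, -2.7143, -0.2857, 1.2857)

w_1 = (-2, -1, 1, -1); ‖w_1‖ = 2.6458, so e_1 = (-0.7559, -0.3780, 0.3780, -0.3780).
e_1·w_2 = (-0.7559)·2 + (-0.3780)·(-2) + 0.3780·(-1) + (-0.3780)·2 = -1.8898.
u_2 = w_2 + 1.8898·e_1 = (0.5714, -2.7143, -0.2857, 1.2857).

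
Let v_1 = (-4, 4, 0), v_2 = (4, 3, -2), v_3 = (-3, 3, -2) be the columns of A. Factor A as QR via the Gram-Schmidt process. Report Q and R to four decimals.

e_1 = v_1/‖v_1‖ = (-4, 4, 0)/5.6569 = (-0.7071, 0.7071, 0.0000).
r_{12} = e_1·v_2 = -0.7071.
u_2 = v_2 + 0.7071·e_1 = (3.5000, 3.5000, -2.0000).
‖u_2‖ = 5.3385, so e_2 = (0.6556, 0.6556, -0.3746).
r_{13} = e_1·v_3 = 4.2426; r_{23} = e_2·v_3 = 0.7493.
u_3 = v_3 − 4.2426·e_1 − 0.7493·e_2 = (-0.4912, -0.4912, -1.7193).
‖u_3‖ = 1.8543, so e_3 = (-0.2649, -0.2649, -0.9272).

Q = [[-0.7071, 0.6556, -0.2649], [0.7071, 0.6556, -0.2649], [0.0000, -0.3746, -0.9272]], R = [[5.6569, -0.7071, 4.2426], [0.0000, 5.3385, 0.7493], [0.0000, 0.0000, 1.8543]]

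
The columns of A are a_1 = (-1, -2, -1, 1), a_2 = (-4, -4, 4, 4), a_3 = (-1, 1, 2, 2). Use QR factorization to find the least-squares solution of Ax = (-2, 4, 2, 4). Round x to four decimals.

a_1 = (-1, -2, -1, 1); ‖a_1‖ = 2.6458, so q_1 = (-0.3780, -0.7559, -0.3780, 0.3780).
q_1·a_2 = (-0.3780)·(-4) + (-0.7559)·(-4) + (-0.3780)·4 + 0.3780·4 = 4.5356.
u_2 = a_2 − 4.5356·q_1 = (-2.2857, -0.5714, 5.7143, 2.2857).
‖u_2‖ = 6.5900, so q_2 = (-0.3468, -0.0867, 0.8671, 0.3468).
q_1·a_3 = (-0.3780)·(-1) + (-0.7559)·1 + (-0.3780)·2 + 0.3780·2 = -0.3780; q_2·a_3 = (-0.3468)·(-1) + (-0.0867)·1 + 0.8671·2 + 0.3468·2 = 2.6880.
u_3 = a_3 + 0.3780·q_1 − 2.6880·q_2 = (-0.2105, 0.9474, -0.4737, 1.2105).
‖u_3‖ = 1.6222, so q_3 = (-0.1298, 0.5840, -0.2920, 0.7462).
Qᵀb = (-1.5119, 3.4684, 4.9964).
Back-substitute: x_3 = 4.9964/1.6222 = 3.0800.
x_2 = (3.4684 − 2.6880·3.0800)/6.5900 = -0.7300.
x_1 = (-1.5119 − 4.5356·(-0.7300) + 0.3780·3.0800)/2.6458 = 1.1200.

x = (1.1200, -0.7300, 3.0800)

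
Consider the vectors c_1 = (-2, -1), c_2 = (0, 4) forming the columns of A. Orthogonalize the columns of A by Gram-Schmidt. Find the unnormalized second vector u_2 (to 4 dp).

c_1 = (-2, -1); ‖c_1‖ = 2.2361, so q_1 = (-0.8944, -0.4472).
q_1·c_2 = (-0.8944)·0 + (-0.4472)·4 = -1.7889.
u_2 = c_2 + 1.7889·q_1 = (-1.6000, 3.2000).

u_2 = (-1.6000, 3.2000)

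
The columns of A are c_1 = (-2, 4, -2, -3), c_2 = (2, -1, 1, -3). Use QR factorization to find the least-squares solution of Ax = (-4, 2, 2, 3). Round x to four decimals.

c_1 = (-2, 4, -2, -3); ‖c_1‖ = 5.7446, so q_1 = (-0.3482, 0.6963, -0.3482, -0.5222).
q_1·c_2 = (-0.3482)·2 + 0.6963·(-1) + (-0.3482)·1 + (-0.5222)·(-3) = -0.1741.
u_2 = c_2 + 0.1741·q_1 = (1.9394, -0.8788, 0.9394, -3.0909).
‖u_2‖ = 3.8691, so q_2 = (0.5013, -0.2271, 0.2428, -0.7989).
Qᵀb = (0.5222, -4.3703).
Back-substitute: x_2 = -4.3703/3.8691 = -1.1296.
x_1 = (0.5222 + 0.1741·(-1.1296))/5.7446 = 0.0567.

x = (0.0567, -1.1296)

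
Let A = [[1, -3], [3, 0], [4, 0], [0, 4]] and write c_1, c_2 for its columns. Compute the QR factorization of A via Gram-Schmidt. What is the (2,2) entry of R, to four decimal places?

c_1 = (1, 3, 4, 0); ‖c_1‖ = 5.0990, so q_1 = (0.1961, 0.5883, 0.7845, 0.0000).
q_1·c_2 = 0.1961·(-3) + 0.5883·0 + 0.7845·0 + 0.0000·4 = -0.5883.
u_2 = c_2 + 0.5883·q_1 = (-2.8846, 0.3462, 0.4615, 4.0000).
r_{22} = ‖u_2‖ = 4.9653.

r_{22} = 4.9653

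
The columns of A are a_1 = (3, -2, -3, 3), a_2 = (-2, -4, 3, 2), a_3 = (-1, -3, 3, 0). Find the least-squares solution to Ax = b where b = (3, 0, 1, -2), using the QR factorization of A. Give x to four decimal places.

x = (0.3953, -1.8372, 2.3488)

q_1 = a_1/‖a_1‖ = (3, -2, -3, 3)/5.5678 = (0.5388, -0.3592, -0.5388, 0.5388).
r_{12} = q_1·a_2 = -0.1796.
u_2 = a_2 + 0.1796·q_1 = (-1.9032, -4.0645, 2.9032, 2.0968).
‖u_2‖ = 5.7418, so q_2 = (-0.3315, -0.7079, 0.5056, 0.3652).
r_{13} = q_1·a_3 = -1.0776; r_{23} = q_2·a_3 = 3.9720.
u_3 = a_3 + 1.0776·q_1 − 3.9720·q_2 = (0.8973, -0.5753, 0.4110, -0.8699).
‖u_3‖ = 1.4358, so q_3 = (0.6249, -0.4007, 0.2862, -0.6058).
Qᵀb = (0.0000, -1.2191, 3.3726).
Back-substitute: x_3 = 3.3726/1.4358 = 2.3488.
x_2 = (-1.2191 − 3.9720·2.3488)/5.7418 = -1.8372.
x_1 = (0.0000 + 0.1796·(-1.8372) + 1.0776·2.3488)/5.5678 = 0.3953.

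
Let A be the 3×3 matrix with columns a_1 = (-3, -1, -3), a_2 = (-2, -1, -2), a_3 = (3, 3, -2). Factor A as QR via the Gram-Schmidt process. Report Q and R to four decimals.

q_1 = a_1/‖a_1‖ = (-3, -1, -3)/4.3589 = (-0.6882, -0.2294, -0.6882).
r_{12} = q_1·a_2 = 2.9824.
u_2 = a_2 − 2.9824·q_1 = (0.0526, -0.3158, 0.0526).
‖u_2‖ = 0.3244, so q_2 = (0.1622, -0.9733, 0.1622).
r_{13} = q_1·a_3 = -1.3765; r_{23} = q_2·a_3 = -2.7578.
u_3 = a_3 + 1.3765·q_1 + 2.7578·q_2 = (2.5000, 0.0000, -2.5000).
‖u_3‖ = 3.5355, so q_3 = (0.7071, 0.0000, -0.7071).

Q = [[-0.6882, 0.1622, 0.7071], [-0.2294, -0.9733, 0.0000], [-0.6882, 0.1622, -0.7071]], R = [[4.3589, 2.9824, -1.3765], [0.0000, 0.3244, -2.7578], [0.0000, 0.0000, 3.5355]]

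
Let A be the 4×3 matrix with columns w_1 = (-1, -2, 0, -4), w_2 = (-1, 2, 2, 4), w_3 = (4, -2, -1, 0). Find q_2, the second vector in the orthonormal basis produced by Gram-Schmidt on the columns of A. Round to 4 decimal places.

q_2 = (-0.6816, 0.0682, 0.7157, 0.1363)

w_1 = (-1, -2, 0, -4); ‖w_1‖ = 4.5826, so q_1 = (-0.2182, -0.4364, 0.0000, -0.8729).
q_1·w_2 = (-0.2182)·(-1) + (-0.4364)·2 + 0.0000·2 + (-0.8729)·4 = -4.1461.
u_2 = w_2 + 4.1461·q_1 = (-1.9048, 0.1905, 2.0000, 0.3810).
‖u_2‖ = 2.7946, so q_2 = (-0.6816, 0.0682, 0.7157, 0.1363).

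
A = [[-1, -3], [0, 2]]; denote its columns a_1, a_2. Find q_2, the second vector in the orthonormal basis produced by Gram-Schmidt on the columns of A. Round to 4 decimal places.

q_2 = (0.0000, 1.0000)

a_1 = (-1, 0); ‖a_1‖ = 1.0000, so q_1 = (-1.0000, 0.0000).
q_1·a_2 = (-1.0000)·(-3) + 0.0000·2 = 3.0000.
u_2 = a_2 − 3.0000·q_1 = (0.0000, 2.0000).
‖u_2‖ = 2.0000, so q_2 = (0.0000, 1.0000).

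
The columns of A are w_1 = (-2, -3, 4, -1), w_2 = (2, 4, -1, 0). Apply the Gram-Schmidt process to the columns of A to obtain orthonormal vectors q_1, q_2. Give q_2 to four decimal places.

q_2 = (0.2408, 0.7223, 0.6019, -0.2408)

q_1 = w_1/‖w_1‖ = (-2, -3, 4, -1)/5.4772 = (-0.3651, -0.5477, 0.7303, -0.1826).
r_{12} = q_1·w_2 = -3.6515.
u_2 = w_2 + 3.6515·q_1 = (0.6667, 2.0000, 1.6667, -0.6667).
‖u_2‖ = 2.7689, so q_2 = (0.2408, 0.7223, 0.6019, -0.2408).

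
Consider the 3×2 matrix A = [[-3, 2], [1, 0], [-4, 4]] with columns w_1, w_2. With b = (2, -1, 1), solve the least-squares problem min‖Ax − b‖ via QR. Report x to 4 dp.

w_1 = (-3, 1, -4); ‖w_1‖ = 5.0990, so q_1 = (-0.5883, 0.1961, -0.7845).
q_1·w_2 = (-0.5883)·2 + 0.1961·0 + (-0.7845)·4 = -4.3146.
u_2 = w_2 + 4.3146·q_1 = (-0.5385, 0.8462, 0.6154).
‖u_2‖ = 1.1767, so q_2 = (-0.4576, 0.7191, 0.5230).
Qᵀb = (-2.1573, -1.1113).
Back-substitute: x_2 = -1.1113/1.1767 = -0.9444.
x_1 = (-2.1573 + 4.3146·(-0.9444))/5.0990 = -1.2222.

x = (-1.2222, -0.9444)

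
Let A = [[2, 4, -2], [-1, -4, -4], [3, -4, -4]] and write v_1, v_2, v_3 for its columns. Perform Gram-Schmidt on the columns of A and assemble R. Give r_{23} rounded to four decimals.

r_{23} = 3.4641

q_1 = v_1/‖v_1‖ = (2, -1, 3)/3.7417 = (0.5345, -0.2673, 0.8018).
r_{12} = q_1·v_2 = 0.0000.
u_2 = v_2 + 0.0000·q_1 = (4.0000, -4.0000, -4.0000).
‖u_2‖ = 6.9282, so q_2 = (0.5774, -0.5774, -0.5774).
r_{23} = q_2·v_3 = 3.4641.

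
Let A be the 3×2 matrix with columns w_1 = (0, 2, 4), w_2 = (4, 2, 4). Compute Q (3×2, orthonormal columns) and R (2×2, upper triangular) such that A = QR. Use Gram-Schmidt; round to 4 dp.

Q = [[0.0000, 1.0000], [0.4472, 0.0000], [0.8944, 0.0000]], R = [[4.4721, 4.4721], [0.0000, 4.0000]]

w_1 = (0, 2, 4); ‖w_1‖ = 4.4721, so e_1 = (0.0000, 0.4472, 0.8944).
e_1·w_2 = 0.0000·4 + 0.4472·2 + 0.8944·4 = 4.4721.
u_2 = w_2 − 4.4721·e_1 = (4.0000, 0.0000, 0.0000).
‖u_2‖ = 4.0000, so e_2 = (1.0000, 0.0000, 0.0000).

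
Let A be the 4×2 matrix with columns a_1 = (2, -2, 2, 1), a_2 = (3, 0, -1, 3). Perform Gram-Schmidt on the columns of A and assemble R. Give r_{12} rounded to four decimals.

a_1 = (2, -2, 2, 1); ‖a_1‖ = 3.6056, so e_1 = (0.5547, -0.5547, 0.5547, 0.2774).
r_{12} = e_1·a_2 = 1.9415.

r_{12} = 1.9415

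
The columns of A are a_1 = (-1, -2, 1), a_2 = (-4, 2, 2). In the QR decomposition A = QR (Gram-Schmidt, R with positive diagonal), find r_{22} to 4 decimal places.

a_1 = (-1, -2, 1); ‖a_1‖ = 2.4495, so e_1 = (-0.4082, -0.8165, 0.4082).
e_1·a_2 = (-0.4082)·(-4) + (-0.8165)·2 + 0.4082·2 = 0.8165.
u_2 = a_2 − 0.8165·e_1 = (-3.6667, 2.6667, 1.6667).
r_{22} = ‖u_2‖ = 4.8305.

r_{22} = 4.8305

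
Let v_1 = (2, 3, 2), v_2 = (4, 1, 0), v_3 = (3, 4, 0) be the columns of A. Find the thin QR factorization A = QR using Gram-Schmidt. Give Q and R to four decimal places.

Q = [[0.4851, 0.8608, -0.1543], [0.7276, -0.2994, 0.6172], [0.4851, -0.4117, -0.7715]], R = [[4.1231, 2.6679, 4.3656], [0.0000, 3.1436, 1.3847], [0.0000, 0.0000, 2.0059]]

q_1 = v_1/‖v_1‖ = (2, 3, 2)/4.1231 = (0.4851, 0.7276, 0.4851).
r_{12} = q_1·v_2 = 2.6679.
u_2 = v_2 − 2.6679·q_1 = (2.7059, -0.9412, -1.2941).
‖u_2‖ = 3.1436, so q_2 = (0.8608, -0.2994, -0.4117).
r_{13} = q_1·v_3 = 4.3656; r_{23} = q_2·v_3 = 1.3847.
u_3 = v_3 − 4.3656·q_1 − 1.3847·q_2 = (-0.3095, 1.2381, -1.5476).
‖u_3‖ = 2.0059, so q_3 = (-0.1543, 0.6172, -0.7715).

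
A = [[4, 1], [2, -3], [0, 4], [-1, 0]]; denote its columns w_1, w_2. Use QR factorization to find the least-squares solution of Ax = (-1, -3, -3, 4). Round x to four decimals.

x = (-0.6863, -0.2066)

w_1 = (4, 2, 0, -1); ‖w_1‖ = 4.5826, so q_1 = (0.8729, 0.4364, 0.0000, -0.2182).
q_1·w_2 = 0.8729·1 + 0.4364·(-3) + 0.0000·4 + (-0.2182)·0 = -0.4364.
u_2 = w_2 + 0.4364·q_1 = (1.3810, -2.8095, 4.0000, -0.0952).
‖u_2‖ = 5.0803, so q_2 = (0.2718, -0.5530, 0.7874, -0.0187).
Qᵀb = (-3.0551, -1.0498).
Back-substitute: x_2 = -1.0498/5.0803 = -0.2066.
x_1 = (-3.0551 + 0.4364·(-0.2066))/4.5826 = -0.6863.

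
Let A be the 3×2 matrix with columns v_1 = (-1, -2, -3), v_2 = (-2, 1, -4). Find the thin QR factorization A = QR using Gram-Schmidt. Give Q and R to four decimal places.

Q = [[-0.2673, -0.3491], [-0.5345, 0.8292], [-0.8018, -0.4364]], R = [[3.7417, 3.2071], [0.0000, 3.2733]]

e_1 = v_1/‖v_1‖ = (-1, -2, -3)/3.7417 = (-0.2673, -0.5345, -0.8018).
r_{12} = e_1·v_2 = 3.2071.
u_2 = v_2 − 3.2071·e_1 = (-1.1429, 2.7143, -1.4286).
‖u_2‖ = 3.2733, so e_2 = (-0.3491, 0.8292, -0.4364).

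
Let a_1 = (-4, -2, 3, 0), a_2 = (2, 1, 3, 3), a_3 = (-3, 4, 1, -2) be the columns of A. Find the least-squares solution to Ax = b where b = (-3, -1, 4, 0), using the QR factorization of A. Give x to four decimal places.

x = (0.8716, 0.2867, 0.1444)

a_1 = (-4, -2, 3, 0); ‖a_1‖ = 5.3852, so e_1 = (-0.7428, -0.3714, 0.5571, 0.0000).
e_1·a_2 = (-0.7428)·2 + (-0.3714)·1 + 0.5571·3 + 0.0000·3 = -0.1857.
u_2 = a_2 + 0.1857·e_1 = (1.8621, 0.9310, 3.1034, 3.0000).
‖u_2‖ = 4.7922, so e_2 = (0.3886, 0.1943, 0.6476, 0.6260).
e_1·a_3 = (-0.7428)·(-3) + (-0.3714)·4 + 0.5571·1 + 0.0000·(-2) = 1.2999; e_2·a_3 = 0.3886·(-3) + 0.1943·4 + 0.6476·1 + 0.6260·(-2) = -0.9930.
u_3 = a_3 − 1.2999·e_1 + 0.9930·e_2 = (-1.6486, 4.6757, 0.9189, -1.3784).
‖u_3‖ = 5.2273, so e_3 = (-0.3154, 0.8945, 0.1758, -0.2637).
Qᵀb = (4.8281, 1.2304, 0.7549).
Back-substitute: x_3 = 0.7549/5.2273 = 0.1444.
x_2 = (1.2304 + 0.9930·0.1444)/4.7922 = 0.2867.
x_1 = (4.8281 + 0.1857·0.2867 − 1.2999·0.1444)/5.3852 = 0.8716.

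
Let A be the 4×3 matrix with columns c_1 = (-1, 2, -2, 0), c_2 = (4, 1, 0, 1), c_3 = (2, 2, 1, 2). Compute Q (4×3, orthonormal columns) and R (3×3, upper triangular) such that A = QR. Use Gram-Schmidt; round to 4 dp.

c_1 = (-1, 2, -2, 0); ‖c_1‖ = 3.0000, so q_1 = (-0.3333, 0.6667, -0.6667, 0.0000).
q_1·c_2 = (-0.3333)·4 + 0.6667·1 + (-0.6667)·0 + 0.0000·1 = -0.6667.
u_2 = c_2 + 0.6667·q_1 = (3.7778, 1.4444, -0.4444, 1.0000).
‖u_2‖ = 4.1899, so q_2 = (0.9016, 0.3447, -0.1061, 0.2387).
q_1·c_3 = (-0.3333)·2 + 0.6667·2 + (-0.6667)·1 + 0.0000·2 = 0.0000; q_2·c_3 = 0.9016·2 + 0.3447·2 + (-0.1061)·1 + 0.2387·2 = 2.8640.
u_3 = c_3 + 0.0000·q_1 − 2.8640·q_2 = (-0.5823, 1.0127, 1.3038, 1.3165).
‖u_3‖ = 2.1903, so q_3 = (-0.2658, 0.4623, 0.5953, 0.6010).

Q = [[-0.3333, 0.9016, -0.2658], [0.6667, 0.3447, 0.4623], [-0.6667, -0.1061, 0.5953], [0.0000, 0.2387, 0.6010]], R = [[3.0000, -0.6667, 0.0000], [0.0000, 4.1899, 2.8640], [0.0000, 0.0000, 2.1903]]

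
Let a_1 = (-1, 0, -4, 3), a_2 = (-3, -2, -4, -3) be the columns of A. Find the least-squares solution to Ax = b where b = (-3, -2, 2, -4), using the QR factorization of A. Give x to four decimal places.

a_1 = (-1, 0, -4, 3); ‖a_1‖ = 5.0990, so e_1 = (-0.1961, 0.0000, -0.7845, 0.5883).
e_1·a_2 = (-0.1961)·(-3) + 0.0000·(-2) + (-0.7845)·(-4) + 0.5883·(-3) = 1.9612.
u_2 = a_2 − 1.9612·e_1 = (-2.6154, -2.0000, -2.4615, -4.1538).
‖u_2‖ = 5.8441, so e_2 = (-0.4475, -0.3422, -0.4212, -0.7108).
Qᵀb = (-3.3340, 4.0277).
Back-substitute: x_2 = 4.0277/5.8441 = 0.6892.
x_1 = (-3.3340 − 1.9612·0.6892)/5.0990 = -0.9189.

x = (-0.9189, 0.6892)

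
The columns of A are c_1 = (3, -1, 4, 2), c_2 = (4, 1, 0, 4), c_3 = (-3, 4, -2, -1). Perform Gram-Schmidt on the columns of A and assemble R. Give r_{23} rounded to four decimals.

r_{23} = 0.5605

q_1 = c_1/‖c_1‖ = (3, -1, 4, 2)/5.4772 = (0.5477, -0.1826, 0.7303, 0.3651).
r_{12} = q_1·c_2 = 3.4689.
u_2 = c_2 − 3.4689·q_1 = (2.1000, 1.6333, -2.5333, 2.7333).
‖u_2‖ = 4.5789, so q_2 = (0.4586, 0.3567, -0.5533, 0.5969).
r_{23} = q_2·c_3 = 0.5605.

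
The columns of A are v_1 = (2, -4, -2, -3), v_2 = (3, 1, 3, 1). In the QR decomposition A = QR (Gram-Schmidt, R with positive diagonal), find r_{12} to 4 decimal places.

v_1 = (2, -4, -2, -3); ‖v_1‖ = 5.7446, so e_1 = (0.3482, -0.6963, -0.3482, -0.5222).
r_{12} = e_1·v_2 = -1.2185.

r_{12} = -1.2185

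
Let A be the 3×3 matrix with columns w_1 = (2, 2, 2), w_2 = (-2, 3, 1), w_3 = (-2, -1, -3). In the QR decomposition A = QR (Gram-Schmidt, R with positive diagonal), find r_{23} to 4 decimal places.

w_1 = (2, 2, 2); ‖w_1‖ = 3.4641, so q_1 = (0.5774, 0.5774, 0.5774).
q_1·w_2 = 0.5774·(-2) + 0.5774·3 + 0.5774·1 = 1.1547.
u_2 = w_2 − 1.1547·q_1 = (-2.6667, 2.3333, 0.3333).
‖u_2‖ = 3.5590, so q_2 = (-0.7493, 0.6556, 0.0937).
r_{23} = q_2·w_3 = 0.5620.

r_{23} = 0.5620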